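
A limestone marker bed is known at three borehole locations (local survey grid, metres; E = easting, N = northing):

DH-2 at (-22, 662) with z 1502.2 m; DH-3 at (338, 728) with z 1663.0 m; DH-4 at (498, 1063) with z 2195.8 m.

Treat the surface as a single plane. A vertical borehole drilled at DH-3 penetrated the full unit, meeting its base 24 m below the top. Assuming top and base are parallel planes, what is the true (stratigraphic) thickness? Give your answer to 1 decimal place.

Let the plane be z = a·E + b·N + c.
DH-3−DH-2: 360a + 66b = 160.8;  DH-4−DH-2: 520a + 401b = 693.6.
Solving gives a = 0.16997, b = 1.50927.
|∇z| = √(a²+b²) = 1.51881, so dip δ = arctan(1.51881) = 56.64°.
True thickness = vertical thickness × cos δ = 24 × cos 56.64° = 13.2 m.

13.2 m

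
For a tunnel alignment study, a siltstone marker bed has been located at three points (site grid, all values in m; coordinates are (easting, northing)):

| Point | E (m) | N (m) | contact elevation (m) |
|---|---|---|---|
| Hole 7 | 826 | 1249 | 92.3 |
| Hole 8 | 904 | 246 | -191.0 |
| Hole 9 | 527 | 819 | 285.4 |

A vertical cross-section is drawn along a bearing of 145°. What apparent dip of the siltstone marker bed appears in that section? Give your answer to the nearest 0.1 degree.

35.5°

Let the plane be z = a·E + b·N + c.
Hole 8−Hole 7: 78a − 1003b = −283.3;  Hole 9−Hole 7: −299a − 430b = 193.1.
Solving gives a = −0.94620, b = 0.20887.
Unit vector along 145° is (sin 145°, cos 145°) = (0.5736, -0.8192).
Slope in that direction = a·(0.5736) + b·(-0.8192) = −0.71381.
Apparent dip = arctan|0.71381| = 35.5° (true dip is 44.1°, so apparent ≤ true as expected).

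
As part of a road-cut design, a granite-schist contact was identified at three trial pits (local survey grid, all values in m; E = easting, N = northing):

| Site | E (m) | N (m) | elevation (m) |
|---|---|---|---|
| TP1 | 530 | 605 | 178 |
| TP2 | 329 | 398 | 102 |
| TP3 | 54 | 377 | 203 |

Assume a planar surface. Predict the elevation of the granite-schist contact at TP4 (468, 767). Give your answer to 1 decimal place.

Let the plane be z = a·E + b·N + c.
TP2−TP1: −201a − 207b = −76;  TP3−TP1: −476a − 228b = 25.
Solving gives a = −0.42697, b = 0.78174.
Then c = 178 − a·530 − b·605 = −68.66.
At (468, 767): z = −199.8 + 599.6 − 68.66 = 331.1 m.

331.1 m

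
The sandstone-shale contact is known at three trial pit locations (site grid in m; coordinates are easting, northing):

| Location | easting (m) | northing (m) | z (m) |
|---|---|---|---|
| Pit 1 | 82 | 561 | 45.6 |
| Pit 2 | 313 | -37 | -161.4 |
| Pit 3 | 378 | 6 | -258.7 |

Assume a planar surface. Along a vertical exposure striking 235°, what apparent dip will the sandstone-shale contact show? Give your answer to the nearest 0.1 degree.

50.9°

Let the plane be z = a·easting + b·northing + c.
Pit 2−Pit 1: 231a − 598b = −207;  Pit 3−Pit 1: 296a − 555b = −304.3.
Solving gives a = −1.37464, b = −0.18485.
Unit vector along 235° is (sin 235°, cos 235°) = (-0.8192, -0.5736).
Slope in that direction = a·(-0.8192) + b·(-0.5736) = 1.23206.
Apparent dip = arctan|1.23206| = 50.9° (true dip is 54.2°, so apparent ≤ true as expected).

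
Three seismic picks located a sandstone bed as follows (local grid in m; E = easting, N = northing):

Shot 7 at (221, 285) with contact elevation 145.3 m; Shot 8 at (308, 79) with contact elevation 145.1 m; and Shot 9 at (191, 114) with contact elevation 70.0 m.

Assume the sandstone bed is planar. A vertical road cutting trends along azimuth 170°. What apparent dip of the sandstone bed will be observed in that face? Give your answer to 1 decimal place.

10.2°

Two edge vectors: Shot 7→Shot 8 = (87, -206, -0.2), Shot 7→Shot 9 = (-30, -171, -75.3).
Normal n = (Shot 7→Shot 8) × (Shot 7→Shot 9) = (15477.6, 6557.1, -21057).
So ∂z/∂E = −n_x/n_z = 0.73503 and ∂z/∂N = −n_y/n_z = 0.31140.
Unit vector along 170° is (sin 170°, cos 170°) = (0.1736, -0.9848).
Slope in that direction = a·(0.1736) + b·(-0.9848) = −0.17903.
Apparent dip = arctan|0.17903| = 10.2° (true dip is 38.6°, so apparent ≤ true as expected).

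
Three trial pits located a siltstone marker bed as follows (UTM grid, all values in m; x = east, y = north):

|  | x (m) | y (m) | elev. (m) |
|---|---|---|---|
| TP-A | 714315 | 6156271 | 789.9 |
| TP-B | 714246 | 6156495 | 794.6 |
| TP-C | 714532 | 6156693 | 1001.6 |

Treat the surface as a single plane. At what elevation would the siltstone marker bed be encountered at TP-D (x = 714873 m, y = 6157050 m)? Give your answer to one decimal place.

1272.7 m

Let the plane be z = a·x + b·y + c.
TP-B−TP-A: −69a + 224b = 4.7;  TP-C−TP-A: 217a + 422b = 211.7.
Solving gives a = 0.584584309, b = 0.201054988.
Then c = 789.9 − a·714315 − b·6156271 = −1654536.43.
At (714873, 6157050): z = 417903.5 + 1237905.6 − 1654536.43 = 1272.7 m.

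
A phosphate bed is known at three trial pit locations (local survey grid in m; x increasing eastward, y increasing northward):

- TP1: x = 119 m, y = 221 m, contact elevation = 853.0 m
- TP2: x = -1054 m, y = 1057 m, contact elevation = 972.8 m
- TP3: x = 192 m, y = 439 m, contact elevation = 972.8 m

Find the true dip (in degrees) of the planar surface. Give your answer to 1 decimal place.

Let the plane be z = a·x + b·y + c.
TP2−TP1: −1173a + 836b = 119.8;  TP3−TP1: 73a + 218b = 119.8.
Solving gives a = 0.23374, b = 0.47127.
Gradient magnitude |∇z| = √(a² + b²) = √(0.05464 + 0.22209) = 0.52605.
True dip = arctan(0.52605) = 27.7°, dipping toward SSW (azimuth ≈ 206°).

27.7°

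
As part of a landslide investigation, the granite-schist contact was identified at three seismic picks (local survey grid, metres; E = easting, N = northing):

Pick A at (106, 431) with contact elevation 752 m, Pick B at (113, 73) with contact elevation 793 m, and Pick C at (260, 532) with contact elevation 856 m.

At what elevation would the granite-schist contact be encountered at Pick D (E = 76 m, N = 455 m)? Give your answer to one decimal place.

727.4 m

Two edge vectors: Pick A→Pick B = (7, -358, 41), Pick A→Pick C = (154, 101, 104).
Normal n = (Pick A→Pick B) × (Pick A→Pick C) = (-41373, 5586, 55839).
So ∂z/∂E = −n_x/n_z = 0.74093 and ∂z/∂N = −n_y/n_z = −0.10004.
Intercept c from Pick A: 752 − 78.54 + 43.12 = 716.58.
At (76, 455): z = 56.3 − 45.5 + 716.58 = 727.4 m.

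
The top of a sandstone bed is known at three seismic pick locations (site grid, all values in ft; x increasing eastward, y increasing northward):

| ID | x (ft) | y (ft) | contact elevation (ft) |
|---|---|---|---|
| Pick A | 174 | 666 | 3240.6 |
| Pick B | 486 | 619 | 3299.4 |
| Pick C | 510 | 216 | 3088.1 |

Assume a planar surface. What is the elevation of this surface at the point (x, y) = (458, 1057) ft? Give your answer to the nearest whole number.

3529 ft

Let the plane be z = a·x + b·y + c.
Pick B−Pick A: 312a − 47b = 58.8;  Pick C−Pick A: 336a − 450b = −152.5.
Solving gives a = 0.26987, b = 0.54039.
Then c = 3240.6 − a·174 − b·666 = 2833.74.
At (458, 1057): z = 123.6 + 571.2 + 2833.74 = 3528.5 ft.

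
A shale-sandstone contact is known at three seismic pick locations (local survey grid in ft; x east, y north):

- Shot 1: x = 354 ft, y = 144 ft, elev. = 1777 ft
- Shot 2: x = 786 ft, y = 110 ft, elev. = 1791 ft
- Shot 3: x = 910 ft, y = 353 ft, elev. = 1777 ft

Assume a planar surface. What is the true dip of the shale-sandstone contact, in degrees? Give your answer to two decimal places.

4.36°

Let the plane be z = a·x + b·y + c.
Shot 2−Shot 1: 432a − 34b = 14;  Shot 3−Shot 1: 556a + 209b = 0.
Solving gives a = 0.02680, b = −0.07129.
Gradient magnitude |∇z| = √(a² + b²) = √(0.00072 + 0.00508) = 0.07616.
True dip = arctan(0.07616) = 4.36°, dipping toward NNW (azimuth ≈ 339°).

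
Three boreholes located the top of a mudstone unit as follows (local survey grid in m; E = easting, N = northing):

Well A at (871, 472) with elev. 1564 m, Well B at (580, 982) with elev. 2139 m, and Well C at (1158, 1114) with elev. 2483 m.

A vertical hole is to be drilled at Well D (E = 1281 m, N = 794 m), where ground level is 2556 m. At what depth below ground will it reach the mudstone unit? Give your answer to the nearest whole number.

Two edge vectors: Well A→Well B = (-291, 510, 575), Well A→Well C = (287, 642, 919).
Normal n = (Well A→Well B) × (Well A→Well C) = (99540, 432454, -333192).
So ∂z/∂E = −n_x/n_z = 0.29875 and ∂z/∂N = −n_y/n_z = 1.29791.
Intercept c from Well A: 1564 − 260.21 − 612.61 = 691.18.
At (1281, 794): z_contact = 382.7 + 1030.5 + 691.18 = 2104.4 m.
Depth below ground = 2556 − 2104.4 = 452 m.

452 m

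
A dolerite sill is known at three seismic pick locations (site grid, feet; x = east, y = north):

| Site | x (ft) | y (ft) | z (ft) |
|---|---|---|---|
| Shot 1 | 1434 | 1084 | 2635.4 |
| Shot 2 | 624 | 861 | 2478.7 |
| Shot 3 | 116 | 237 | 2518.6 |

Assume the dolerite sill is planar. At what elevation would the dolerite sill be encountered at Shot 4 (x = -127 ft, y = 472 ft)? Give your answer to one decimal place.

Let the plane be z = a·x + b·y + c.
Shot 2−Shot 1: −810a − 223b = −156.7;  Shot 3−Shot 1: −1318a − 847b = −116.8.
Solving gives a = 0.272031, b = −0.285403.
Then c = 2635.4 − a·1434 − b·1084 = 2554.69.
At (-127, 472): z = −34.5 − 134.7 + 2554.69 = 2385.4 ft.

2385.4 ft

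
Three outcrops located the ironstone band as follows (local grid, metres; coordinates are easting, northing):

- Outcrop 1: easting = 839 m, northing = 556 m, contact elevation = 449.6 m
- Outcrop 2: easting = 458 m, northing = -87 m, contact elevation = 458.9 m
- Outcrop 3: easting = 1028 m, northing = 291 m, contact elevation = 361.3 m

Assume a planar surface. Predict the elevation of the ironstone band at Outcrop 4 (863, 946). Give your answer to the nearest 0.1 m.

499.1 m

Two edge vectors: Outcrop 1→Outcrop 2 = (-381, -643, 9.3), Outcrop 1→Outcrop 3 = (189, -265, -88.3).
Normal n = (Outcrop 1→Outcrop 2) × (Outcrop 1→Outcrop 3) = (59241.4, -31884.6, 222492).
So ∂z/∂easting = −n_x/n_z = −0.266263 and ∂z/∂northing = −n_y/n_z = 0.143307.
Intercept c from Outcrop 1: 449.6 + 223.39 − 79.68 = 593.32.
At (863, 946): z = −229.8 + 135.6 + 593.32 = 499.1 m.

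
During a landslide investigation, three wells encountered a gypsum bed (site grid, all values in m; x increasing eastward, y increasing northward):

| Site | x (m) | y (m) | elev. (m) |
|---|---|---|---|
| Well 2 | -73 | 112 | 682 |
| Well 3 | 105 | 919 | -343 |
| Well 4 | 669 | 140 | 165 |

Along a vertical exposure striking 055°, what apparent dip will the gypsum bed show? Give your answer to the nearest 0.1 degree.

Let the plane be z = a·x + b·y + c.
Well 3−Well 2: 178a + 807b = −1025;  Well 4−Well 2: 742a + 28b = −517.
Solving gives a = −0.65428, b = −1.12582.
Unit vector along 055° is (sin 55°, cos 55°) = (0.8192, 0.5736).
Slope in that direction = a·(0.8192) + b·(0.5736) = −1.18170.
Apparent dip = arctan|1.18170| = 49.8° (true dip is 52.5°, so apparent ≤ true as expected).

49.8°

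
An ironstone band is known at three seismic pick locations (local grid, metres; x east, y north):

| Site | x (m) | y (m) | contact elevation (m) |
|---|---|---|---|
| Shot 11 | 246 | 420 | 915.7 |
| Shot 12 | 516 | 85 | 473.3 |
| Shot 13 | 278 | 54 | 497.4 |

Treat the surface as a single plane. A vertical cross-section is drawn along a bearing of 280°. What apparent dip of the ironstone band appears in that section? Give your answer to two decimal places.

23.67°

Two edge vectors: Shot 11→Shot 12 = (270, -335, -442.4), Shot 11→Shot 13 = (32, -366, -418.3).
Normal n = (Shot 11→Shot 12) × (Shot 11→Shot 13) = (-21787.9, 98784.2, -88100).
So ∂z/∂x = −n_x/n_z = −0.24731 and ∂z/∂y = −n_y/n_z = 1.12127.
Unit vector along 280° is (sin 280°, cos 280°) = (-0.9848, 0.1736).
Slope in that direction = a·(-0.9848) + b·(0.1736) = 0.43826.
Apparent dip = arctan|0.43826| = 23.67° (true dip is 48.9°, so apparent ≤ true as expected).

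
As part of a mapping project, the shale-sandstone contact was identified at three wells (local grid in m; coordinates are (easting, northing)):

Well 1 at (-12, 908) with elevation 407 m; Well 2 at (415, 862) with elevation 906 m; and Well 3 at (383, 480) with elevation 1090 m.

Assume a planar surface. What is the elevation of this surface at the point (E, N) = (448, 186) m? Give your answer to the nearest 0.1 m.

1330.8 m

Two edge vectors: Well 1→Well 2 = (427, -46, 499), Well 1→Well 3 = (395, -428, 683).
Normal n = (Well 1→Well 2) × (Well 1→Well 3) = (182154, -94536, -164586).
So ∂z/∂E = −n_x/n_z = 1.10674 and ∂z/∂N = −n_y/n_z = −0.57439.
Intercept c from Well 1: 407 + 13.28 + 521.54 = 941.82.
At (448, 186): z = 495.8 − 106.8 + 941.82 = 1330.8 m.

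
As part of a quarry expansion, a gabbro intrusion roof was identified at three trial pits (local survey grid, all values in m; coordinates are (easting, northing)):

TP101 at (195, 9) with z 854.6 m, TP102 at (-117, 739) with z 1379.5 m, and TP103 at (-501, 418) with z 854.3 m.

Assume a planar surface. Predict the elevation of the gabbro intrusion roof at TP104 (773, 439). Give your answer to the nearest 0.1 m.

Let the plane be z = a·E + b·N + c.
TP102−TP101: −312a + 730b = 524.9;  TP103−TP101: −696a + 409b = −0.3.
Solving gives a = 0.56483, b = 0.96045.
Then c = 854.6 − a·195 − b·9 = 735.81.
At (773, 439): z = 436.6 + 421.6 + 735.81 = 1594.1 m.

1594.1 m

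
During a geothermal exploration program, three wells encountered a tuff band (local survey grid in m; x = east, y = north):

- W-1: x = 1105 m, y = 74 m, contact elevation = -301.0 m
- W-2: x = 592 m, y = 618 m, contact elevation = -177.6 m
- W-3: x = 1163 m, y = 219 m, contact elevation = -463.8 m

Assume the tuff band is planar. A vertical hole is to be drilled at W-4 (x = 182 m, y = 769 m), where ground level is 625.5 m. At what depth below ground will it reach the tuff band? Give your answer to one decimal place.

Two edge vectors: W-1→W-2 = (-513, 544, 123.4), W-1→W-3 = (58, 145, -162.8).
Normal n = (W-1→W-2) × (W-1→W-3) = (-106456.2, -76359.2, -105937).
So ∂z/∂x = −n_x/n_z = −1.004901 and ∂z/∂y = −n_y/n_z = −0.720798.
Intercept c from W-1: -301 + 1110.42 + 53.34 = 862.75.
At (182, 769): z_contact = −182.89 − 554.29 + 862.75 = 125.57 m.
Depth below ground = 625.5 − 125.57 = 499.9 m.

499.9 m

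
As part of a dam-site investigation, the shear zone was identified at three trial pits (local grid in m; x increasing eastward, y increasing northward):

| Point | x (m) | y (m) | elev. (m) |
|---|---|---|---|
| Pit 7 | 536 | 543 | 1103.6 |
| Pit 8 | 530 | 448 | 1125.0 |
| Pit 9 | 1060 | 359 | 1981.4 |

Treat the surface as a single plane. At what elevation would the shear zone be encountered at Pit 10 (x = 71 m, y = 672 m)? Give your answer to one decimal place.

Two edge vectors: Pit 7→Pit 8 = (-6, -95, 21.4), Pit 7→Pit 9 = (524, -184, 877.8).
Normal n = (Pit 7→Pit 8) × (Pit 7→Pit 9) = (-79453.4, 16480.4, 50884).
So ∂z/∂x = −n_x/n_z = 1.561461 and ∂z/∂y = −n_y/n_z = −0.323882.
Intercept c from Pit 7: 1103.6 − 836.94 + 175.87 = 442.52.
At (71, 672): z = 110.9 − 217.6 + 442.52 = 335.7 m.

335.7 m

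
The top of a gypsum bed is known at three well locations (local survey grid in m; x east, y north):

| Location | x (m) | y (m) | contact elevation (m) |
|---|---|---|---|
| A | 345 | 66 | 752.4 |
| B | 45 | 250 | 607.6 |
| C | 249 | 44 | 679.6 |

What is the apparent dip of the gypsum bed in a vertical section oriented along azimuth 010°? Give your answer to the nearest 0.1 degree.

Let the plane be z = a·x + b·y + c.
B−A: −300a + 184b = −144.8;  C−A: −96a − 22b = −72.8.
Solving gives a = 0.68335, b = 0.32720.
Unit vector along 010° is (sin 10°, cos 10°) = (0.1736, 0.9848).
Slope in that direction = a·(0.1736) + b·(0.9848) = 0.44089.
Apparent dip = arctan|0.44089| = 23.8° (true dip is 37.1°, so apparent ≤ true as expected).

23.8°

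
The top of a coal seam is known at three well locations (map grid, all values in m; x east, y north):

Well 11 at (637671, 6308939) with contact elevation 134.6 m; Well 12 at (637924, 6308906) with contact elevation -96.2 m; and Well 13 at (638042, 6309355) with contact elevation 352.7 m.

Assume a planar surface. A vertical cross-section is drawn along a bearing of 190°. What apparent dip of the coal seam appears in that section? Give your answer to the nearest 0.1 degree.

46.4°

Two edge vectors: Well 11→Well 12 = (253, -33, -230.8), Well 11→Well 13 = (371, 416, 218.1).
Normal n = (Well 11→Well 12) × (Well 11→Well 13) = (88815.5, -140806.1, 117491).
So ∂z/∂x = −n_x/n_z = −0.75593 and ∂z/∂y = −n_y/n_z = 1.19844.
Unit vector along 190° is (sin 190°, cos 190°) = (-0.1736, -0.9848).
Slope in that direction = a·(-0.1736) + b·(-0.9848) = −1.04897.
Apparent dip = arctan|1.04897| = 46.4° (true dip is 54.8°, so apparent ≤ true as expected).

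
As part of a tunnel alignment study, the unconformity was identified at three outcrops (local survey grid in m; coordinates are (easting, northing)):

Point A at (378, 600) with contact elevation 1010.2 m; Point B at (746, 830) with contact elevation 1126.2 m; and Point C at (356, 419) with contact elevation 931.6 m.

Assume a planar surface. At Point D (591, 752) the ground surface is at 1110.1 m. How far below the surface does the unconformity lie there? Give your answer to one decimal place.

24.7 m

Let the plane be z = a·E + b·N + c.
Point B−Point A: 368a + 230b = 116;  Point C−Point A: −22a − 181b = −78.6.
Solving gives a = 0.04741, b = 0.42849.
Then c = 1010.2 − a·378 − b·600 = 735.18.
At (591, 752): z_contact = 28.02 + 322.23 + 735.18 = 1085.43 m.
Depth below ground = 1110.1 − 1085.43 = 24.7 m.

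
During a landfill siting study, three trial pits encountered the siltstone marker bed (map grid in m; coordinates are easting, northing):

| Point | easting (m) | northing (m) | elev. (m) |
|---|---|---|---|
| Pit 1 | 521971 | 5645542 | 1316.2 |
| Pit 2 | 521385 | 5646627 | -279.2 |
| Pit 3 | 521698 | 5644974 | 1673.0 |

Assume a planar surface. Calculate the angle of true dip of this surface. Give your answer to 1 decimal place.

52.8°

Two edge vectors: Pit 1→Pit 2 = (-586, 1085, -1595.4), Pit 1→Pit 3 = (-273, -568, 356.8).
Normal n = (Pit 1→Pit 2) × (Pit 1→Pit 3) = (-519059.2, 644629, 629053).
So ∂z/∂easting = −n_x/n_z = 0.82514 and ∂z/∂northing = −n_y/n_z = −1.02476.
Gradient magnitude |∇z| = √(a² + b²) = √(0.68086 + 1.05014) = 1.31567.
True dip = arctan(1.31567) = 52.8°, dipping toward NW (azimuth ≈ 321°).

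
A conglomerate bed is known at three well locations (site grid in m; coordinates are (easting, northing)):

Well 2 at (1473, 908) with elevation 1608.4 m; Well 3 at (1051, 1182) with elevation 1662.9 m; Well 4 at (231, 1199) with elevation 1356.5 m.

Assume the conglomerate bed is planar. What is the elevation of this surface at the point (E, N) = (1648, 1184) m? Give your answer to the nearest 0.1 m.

Two edge vectors: Well 2→Well 3 = (-422, 274, 54.5), Well 2→Well 4 = (-1242, 291, -251.9).
Normal n = (Well 2→Well 3) × (Well 2→Well 4) = (-84880.1, -173990.8, 217506).
So ∂z/∂E = −n_x/n_z = 0.390243 and ∂z/∂N = −n_y/n_z = 0.799936.
Intercept c from Well 2: 1608.4 − 574.83 − 726.34 = 307.23.
At (1648, 1184): z = 643.1 + 947.1 + 307.23 = 1897.5 m.

1897.5 m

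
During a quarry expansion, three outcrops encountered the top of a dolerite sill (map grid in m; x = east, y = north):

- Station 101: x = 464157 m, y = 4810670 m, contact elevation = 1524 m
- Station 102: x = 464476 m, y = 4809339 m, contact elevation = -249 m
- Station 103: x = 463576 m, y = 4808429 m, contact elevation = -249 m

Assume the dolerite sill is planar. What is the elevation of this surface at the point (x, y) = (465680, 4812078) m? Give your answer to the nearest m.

1383 m

Two edge vectors: Station 101→Station 102 = (319, -1331, -1773), Station 101→Station 103 = (-581, -2241, -1773).
Normal n = (Station 101→Station 102) × (Station 101→Station 103) = (-1613430, 1595700, -1488190).
So ∂z/∂x = −n_x/n_z = −1.08415592 and ∂z/∂y = −n_y/n_z = 1.07224212.
Intercept c from Station 101: 1524 + 503218.56 − 5158203.00 = −4653460.44.
At (465680, 4812078): z = −504869.7 + 5159712.7 − 4653460.44 = 1382.5 m.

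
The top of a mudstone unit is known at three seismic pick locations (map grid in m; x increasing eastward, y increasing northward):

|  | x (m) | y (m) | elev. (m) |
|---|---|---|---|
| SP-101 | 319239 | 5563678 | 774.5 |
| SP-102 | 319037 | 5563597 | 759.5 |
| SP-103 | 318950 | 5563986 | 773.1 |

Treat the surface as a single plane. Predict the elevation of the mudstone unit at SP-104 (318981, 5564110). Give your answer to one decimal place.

Two edge vectors: SP-101→SP-102 = (-202, -81, -15), SP-101→SP-103 = (-289, 308, -1.4).
Normal n = (SP-101→SP-102) × (SP-101→SP-103) = (4733.4, 4052.2, -85625).
So ∂z/∂x = −n_x/n_z = 0.055280584 and ∂z/∂y = −n_y/n_z = 0.047324964.
Intercept c from SP-101: 774.5 − 17647.72 − 263300.86 = −280174.08.
At (318981, 5564110): z = 17633.5 + 263321.3 − 280174.08 = 780.7 m.

780.7 m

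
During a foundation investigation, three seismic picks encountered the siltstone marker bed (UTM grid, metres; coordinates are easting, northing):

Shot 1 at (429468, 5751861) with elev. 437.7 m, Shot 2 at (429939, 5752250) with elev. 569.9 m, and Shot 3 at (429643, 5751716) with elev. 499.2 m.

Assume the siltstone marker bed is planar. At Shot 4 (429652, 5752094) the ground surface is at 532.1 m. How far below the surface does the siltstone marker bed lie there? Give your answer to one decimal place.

46.2 m

Two edge vectors: Shot 1→Shot 2 = (471, 389, 132.2), Shot 1→Shot 3 = (175, -145, 61.5).
Normal n = (Shot 1→Shot 2) × (Shot 1→Shot 3) = (43092.5, -5831.5, -136370).
So ∂z/∂easting = −n_x/n_z = 0.315996920 and ∂z/∂northing = −n_y/n_z = −0.042762338.
Intercept c from Shot 1: 437.7 − 135710.57 + 245963.02 = 110690.16.
At (429652, 5752094): z_contact = 135768.71 − 245972.99 + 110690.16 = 485.88 m.
Depth below ground = 532.1 − 485.88 = 46.2 m.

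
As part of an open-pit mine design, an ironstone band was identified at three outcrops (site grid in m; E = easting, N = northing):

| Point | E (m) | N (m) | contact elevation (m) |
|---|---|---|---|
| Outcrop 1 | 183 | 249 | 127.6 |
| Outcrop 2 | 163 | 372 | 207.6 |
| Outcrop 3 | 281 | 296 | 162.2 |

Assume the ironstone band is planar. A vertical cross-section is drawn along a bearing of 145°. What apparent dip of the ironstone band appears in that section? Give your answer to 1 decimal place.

27.3°

Let the plane be z = a·E + b·N + c.
Outcrop 2−Outcrop 1: −20a + 123b = 80;  Outcrop 3−Outcrop 1: 98a + 47b = 34.6.
Solving gives a = 0.03816, b = 0.65661.
Unit vector along 145° is (sin 145°, cos 145°) = (0.5736, -0.8192).
Slope in that direction = a·(0.5736) + b·(-0.8192) = −0.51598.
Apparent dip = arctan|0.51598| = 27.3° (true dip is 33.3°, so apparent ≤ true as expected).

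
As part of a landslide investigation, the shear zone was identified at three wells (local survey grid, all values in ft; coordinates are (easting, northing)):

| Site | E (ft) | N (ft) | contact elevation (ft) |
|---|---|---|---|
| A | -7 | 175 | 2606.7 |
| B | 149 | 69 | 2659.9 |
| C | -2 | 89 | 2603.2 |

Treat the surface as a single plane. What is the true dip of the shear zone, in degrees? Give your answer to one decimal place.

Two edge vectors: A→B = (156, -106, 53.2), A→C = (5, -86, -3.5).
Normal n = (A→B) × (A→C) = (4946.2, 812, -12886).
So ∂z/∂E = −n_x/n_z = 0.38384 and ∂z/∂N = −n_y/n_z = 0.06301.
Gradient magnitude |∇z| = √(a² + b²) = √(0.14734 + 0.00397) = 0.38898.
True dip = arctan(0.38898) = 21.3°, dipping toward W (azimuth ≈ 261°).

21.3°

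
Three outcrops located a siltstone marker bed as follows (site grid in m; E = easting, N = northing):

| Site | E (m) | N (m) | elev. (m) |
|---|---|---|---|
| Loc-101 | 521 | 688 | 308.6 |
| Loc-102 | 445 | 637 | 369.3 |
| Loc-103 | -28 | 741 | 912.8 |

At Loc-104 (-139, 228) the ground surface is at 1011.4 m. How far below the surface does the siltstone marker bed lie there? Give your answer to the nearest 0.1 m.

Let the plane be z = a·E + b·N + c.
Loc-102−Loc-101: −76a − 51b = 60.7;  Loc-103−Loc-101: −549a + 53b = 604.2.
Solving gives a = −1.06258, b = 0.39326.
Then c = 308.6 − a·521 − b·688 = 591.64.
At (-139, 228): z_contact = 147.70 + 89.66 + 591.64 = 829.00 m.
Depth below ground = 1011.4 − 829.00 = 182.4 m.

182.4 m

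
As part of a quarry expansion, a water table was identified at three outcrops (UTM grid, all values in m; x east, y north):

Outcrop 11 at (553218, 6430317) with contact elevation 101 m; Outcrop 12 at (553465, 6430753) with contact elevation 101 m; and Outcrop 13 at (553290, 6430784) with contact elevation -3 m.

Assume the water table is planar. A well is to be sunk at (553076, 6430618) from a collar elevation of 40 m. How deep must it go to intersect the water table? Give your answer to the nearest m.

108 m

Let the plane be z = a·x + b·y + c.
Outcrop 12−Outcrop 11: 247a + 436b = 0;  Outcrop 13−Outcrop 11: 72a + 467b = −104.
Solving gives a = 0.54008600, b = −0.30596615.
Then c = 101 − a·553218 − b·6430317 = 1668775.04.
At (553076, 6430618): z_contact = 298708.6 − 1967551.4 + 1668775.04 = -67.8 m.
Depth below ground = 40 − (-67.8) = 108 m.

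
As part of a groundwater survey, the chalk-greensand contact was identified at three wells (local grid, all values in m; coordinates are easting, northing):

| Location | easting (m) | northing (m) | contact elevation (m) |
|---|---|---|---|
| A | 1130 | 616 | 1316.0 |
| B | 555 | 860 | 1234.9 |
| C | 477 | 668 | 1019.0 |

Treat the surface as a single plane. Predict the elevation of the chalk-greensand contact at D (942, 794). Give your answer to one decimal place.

Let the plane be z = a·easting + b·northing + c.
B−A: −575a + 244b = −81.1;  C−A: −653a + 52b = −297.
Solving gives a = 0.527310, b = 0.910259.
Then c = 1316 − a·1130 − b·616 = 159.42.
At (942, 794): z = 496.7 + 722.7 + 159.42 = 1378.9 m.

1378.9 m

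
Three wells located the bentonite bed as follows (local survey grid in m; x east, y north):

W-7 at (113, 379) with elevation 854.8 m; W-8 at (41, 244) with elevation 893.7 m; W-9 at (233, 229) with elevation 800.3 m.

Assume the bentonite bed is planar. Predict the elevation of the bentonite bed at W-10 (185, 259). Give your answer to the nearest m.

Two edge vectors: W-7→W-8 = (-72, -135, 38.9), W-7→W-9 = (120, -150, -54.5).
Normal n = (W-7→W-8) × (W-7→W-9) = (13192.5, 744, 27000).
So ∂z/∂x = −n_x/n_z = −0.48861 and ∂z/∂y = −n_y/n_z = −0.02756.
Intercept c from W-7: 854.8 + 55.21 + 10.44 = 920.46.
At (185, 259): z = −90.4 − 7.1 + 920.46 = 822.9 m.

823 m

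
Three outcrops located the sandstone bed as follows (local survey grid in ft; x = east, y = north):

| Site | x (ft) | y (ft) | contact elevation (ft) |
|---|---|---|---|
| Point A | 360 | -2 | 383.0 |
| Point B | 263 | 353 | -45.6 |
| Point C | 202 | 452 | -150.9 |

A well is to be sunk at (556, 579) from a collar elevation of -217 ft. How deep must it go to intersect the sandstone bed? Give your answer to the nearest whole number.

250 ft

Let the plane be z = a·x + b·y + c.
Point B−Point A: −97a + 355b = −428.6;  Point C−Point A: −158a + 454b = −533.9.
Solving gives a = −0.41901, b = −1.32181.
Then c = 383 − a·360 − b·-2 = 531.20.
At (556, 579): z_contact = −233.0 − 765.3 + 531.20 = -467.1 ft.
Depth below ground = -217 − (-467.1) = 250 ft.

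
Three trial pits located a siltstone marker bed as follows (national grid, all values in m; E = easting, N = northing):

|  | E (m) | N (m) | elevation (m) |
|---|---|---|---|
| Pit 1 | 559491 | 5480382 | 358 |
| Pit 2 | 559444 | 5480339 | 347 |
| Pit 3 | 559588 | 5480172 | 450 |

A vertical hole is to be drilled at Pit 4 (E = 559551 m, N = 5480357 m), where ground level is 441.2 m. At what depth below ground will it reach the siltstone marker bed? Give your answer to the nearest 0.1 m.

50.6 m

Two edge vectors: Pit 1→Pit 2 = (-47, -43, -11), Pit 1→Pit 3 = (97, -210, 92).
Normal n = (Pit 1→Pit 2) × (Pit 1→Pit 3) = (-6266, 3257, 14041).
So ∂z/∂E = −n_x/n_z = 0.446264511 and ∂z/∂N = −n_y/n_z = −0.231963535.
Intercept c from Pit 1: 358 − 249680.98 + 1271248.78 = 1021925.81.
At (559551, 5480357): z_contact = 249707.75 − 1271242.98 + 1021925.81 = 390.57 m.
Depth below ground = 441.2 − 390.57 = 50.6 m.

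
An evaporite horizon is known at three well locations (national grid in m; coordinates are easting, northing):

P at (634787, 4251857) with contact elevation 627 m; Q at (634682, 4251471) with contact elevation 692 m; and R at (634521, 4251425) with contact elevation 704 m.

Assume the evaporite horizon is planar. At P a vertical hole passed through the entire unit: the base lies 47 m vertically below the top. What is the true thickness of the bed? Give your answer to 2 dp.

46.39 m

Let the plane be z = a·easting + b·northing + c.
Q−P: −105a − 386b = 65;  R−P: −266a − 432b = 77.
Solving gives a = −0.02865, b = −0.16060.
|∇z| = √(a²+b²) = 0.16314, so dip δ = arctan(0.16314) = 9.27°.
True thickness = vertical thickness × cos δ = 47 × cos 9.27° = 46.39 m.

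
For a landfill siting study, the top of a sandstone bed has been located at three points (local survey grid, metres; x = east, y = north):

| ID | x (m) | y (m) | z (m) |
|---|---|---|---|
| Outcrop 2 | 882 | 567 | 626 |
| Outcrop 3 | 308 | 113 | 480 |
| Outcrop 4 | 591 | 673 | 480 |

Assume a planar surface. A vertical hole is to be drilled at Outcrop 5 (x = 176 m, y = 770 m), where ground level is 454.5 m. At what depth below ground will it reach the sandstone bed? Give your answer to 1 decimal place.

Two edge vectors: Outcrop 2→Outcrop 3 = (-574, -454, -146), Outcrop 2→Outcrop 4 = (-291, 106, -146).
Normal n = (Outcrop 2→Outcrop 3) × (Outcrop 2→Outcrop 4) = (81760, -41318, -192958).
So ∂z/∂x = −n_x/n_z = 0.42372 and ∂z/∂y = −n_y/n_z = −0.21413.
Intercept c from Outcrop 2: 626 − 373.72 + 121.41 = 373.69.
At (176, 770): z_contact = 74.57 − 164.88 + 373.69 = 283.39 m.
Depth below ground = 454.5 − 283.39 = 171.1 m.

171.1 m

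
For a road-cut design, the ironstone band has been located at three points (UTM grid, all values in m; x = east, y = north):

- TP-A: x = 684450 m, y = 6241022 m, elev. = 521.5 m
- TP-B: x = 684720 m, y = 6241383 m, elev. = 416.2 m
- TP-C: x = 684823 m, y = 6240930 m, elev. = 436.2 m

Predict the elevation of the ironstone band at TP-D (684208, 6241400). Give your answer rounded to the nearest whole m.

Two edge vectors: TP-A→TP-B = (270, 361, -105.3), TP-A→TP-C = (373, -92, -85.3).
Normal n = (TP-A→TP-B) × (TP-A→TP-C) = (-40480.9, -16245.9, -159493).
So ∂z/∂x = −n_x/n_z = −0.25380989 and ∂z/∂y = −n_y/n_z = −0.10185964.
Intercept c from TP-A: 521.5 + 173720.18 + 635708.27 = 809949.95.
At (684208, 6241400): z = −173658.8 − 635746.8 + 809949.95 = 544.4 m.

544 m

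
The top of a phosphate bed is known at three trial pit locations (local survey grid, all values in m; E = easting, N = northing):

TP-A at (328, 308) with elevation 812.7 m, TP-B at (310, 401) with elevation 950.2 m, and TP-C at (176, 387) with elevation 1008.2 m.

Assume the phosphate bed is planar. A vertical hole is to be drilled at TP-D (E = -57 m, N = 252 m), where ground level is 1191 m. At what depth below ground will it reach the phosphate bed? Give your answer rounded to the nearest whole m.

233 m

Let the plane be z = a·E + b·N + c.
TP-B−TP-A: −18a + 93b = 137.5;  TP-C−TP-A: −152a + 79b = 195.5.
Solving gives a = −0.57566, b = 1.36708.
Then c = 812.7 − a·328 − b·308 = 580.46.
At (-57, 252): z_contact = 32.8 + 344.5 + 580.46 = 957.8 m.
Depth below ground = 1191 − 957.8 = 233 m.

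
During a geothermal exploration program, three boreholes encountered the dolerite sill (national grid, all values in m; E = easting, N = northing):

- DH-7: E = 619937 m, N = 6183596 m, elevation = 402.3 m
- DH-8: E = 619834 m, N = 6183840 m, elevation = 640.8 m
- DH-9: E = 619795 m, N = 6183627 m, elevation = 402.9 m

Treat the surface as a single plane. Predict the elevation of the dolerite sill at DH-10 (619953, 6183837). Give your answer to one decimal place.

Two edge vectors: DH-7→DH-8 = (-103, 244, 238.5), DH-7→DH-9 = (-142, 31, 0.6).
Normal n = (DH-7→DH-8) × (DH-7→DH-9) = (-7247.1, -33805.2, 31455).
So ∂z/∂E = −n_x/n_z = 0.230395804 and ∂z/∂N = −n_y/n_z = 1.074716261.
Intercept c from DH-7: 402.3 − 142830.88 − 6645611.17 = −6788039.76.
At (619953, 6183837): z = 142834.6 + 6645870.2 − 6788039.76 = 665.0 m.

665.0 m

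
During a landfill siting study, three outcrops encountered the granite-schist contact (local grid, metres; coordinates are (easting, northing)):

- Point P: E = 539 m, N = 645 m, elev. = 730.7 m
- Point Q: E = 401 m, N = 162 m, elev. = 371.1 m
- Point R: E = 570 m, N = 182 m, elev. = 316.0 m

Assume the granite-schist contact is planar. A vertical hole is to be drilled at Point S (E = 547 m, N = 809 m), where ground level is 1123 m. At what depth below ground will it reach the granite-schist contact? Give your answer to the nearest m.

254 m

Two edge vectors: Point P→Point Q = (-138, -483, -359.6), Point P→Point R = (31, -463, -414.7).
Normal n = (Point P→Point Q) × (Point P→Point R) = (33805.3, -68376.2, 78867).
So ∂z/∂E = −n_x/n_z = −0.42864 and ∂z/∂N = −n_y/n_z = 0.86698.
Intercept c from Point P: 730.7 + 231.04 − 559.20 = 402.53.
At (547, 809): z_contact = −234.5 + 701.4 + 402.53 = 869.5 m.
Depth below ground = 1123 − 869.5 = 254 m.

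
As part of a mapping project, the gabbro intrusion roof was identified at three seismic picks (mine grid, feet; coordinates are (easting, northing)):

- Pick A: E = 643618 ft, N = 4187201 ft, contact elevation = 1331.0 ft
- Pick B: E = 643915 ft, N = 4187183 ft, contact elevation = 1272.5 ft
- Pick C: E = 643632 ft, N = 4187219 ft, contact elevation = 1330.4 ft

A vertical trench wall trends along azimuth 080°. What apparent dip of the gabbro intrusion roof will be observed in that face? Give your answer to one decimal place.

9.5°

Let the plane be z = a·E + b·N + c.
Pick B−Pick A: 297a − 18b = −58.5;  Pick C−Pick A: 14a + 18b = −0.6.
Solving gives a = −0.19003, b = 0.11447.
Unit vector along 080° is (sin 80°, cos 80°) = (0.9848, 0.1736).
Slope in that direction = a·(0.9848) + b·(0.1736) = −0.16727.
Apparent dip = arctan|0.16727| = 9.5° (true dip is 12.5°, so apparent ≤ true as expected).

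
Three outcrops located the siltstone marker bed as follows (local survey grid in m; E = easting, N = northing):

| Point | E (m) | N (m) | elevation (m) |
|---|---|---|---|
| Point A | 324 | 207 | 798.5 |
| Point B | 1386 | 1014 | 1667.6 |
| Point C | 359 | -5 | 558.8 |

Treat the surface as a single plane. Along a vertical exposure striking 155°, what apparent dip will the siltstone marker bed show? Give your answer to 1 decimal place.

46.0°

Let the plane be z = a·E + b·N + c.
Point B−Point A: 1062a + 807b = 869.1;  Point C−Point A: 35a − 212b = −239.7.
Solving gives a = −0.03626, b = 1.12467.
Unit vector along 155° is (sin 155°, cos 155°) = (0.4226, -0.9063).
Slope in that direction = a·(0.4226) + b·(-0.9063) = −1.03463.
Apparent dip = arctan|1.03463| = 46.0° (true dip is 48.4°, so apparent ≤ true as expected).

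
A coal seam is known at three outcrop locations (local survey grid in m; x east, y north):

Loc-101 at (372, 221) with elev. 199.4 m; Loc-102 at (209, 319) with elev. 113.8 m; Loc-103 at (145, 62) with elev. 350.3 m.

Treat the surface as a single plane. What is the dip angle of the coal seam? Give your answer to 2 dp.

42.44°

Two edge vectors: Loc-101→Loc-102 = (-163, 98, -85.6), Loc-101→Loc-103 = (-227, -159, 150.9).
Normal n = (Loc-101→Loc-102) × (Loc-101→Loc-103) = (1177.8, 44027.9, 48163).
So ∂z/∂x = −n_x/n_z = −0.02445 and ∂z/∂y = −n_y/n_z = −0.91414.
Gradient magnitude |∇z| = √(a² + b²) = √(0.00060 + 0.83566) = 0.91447.
True dip = arctan(0.91447) = 42.44°, dipping toward N (azimuth ≈ 002°).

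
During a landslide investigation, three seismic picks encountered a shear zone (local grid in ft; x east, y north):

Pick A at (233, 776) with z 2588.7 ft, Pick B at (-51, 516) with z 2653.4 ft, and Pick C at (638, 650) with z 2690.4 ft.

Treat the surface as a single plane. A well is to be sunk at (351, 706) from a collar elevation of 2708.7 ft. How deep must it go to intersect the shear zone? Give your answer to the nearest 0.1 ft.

Let the plane be z = a·x + b·y + c.
Pick B−Pick A: −284a − 260b = 64.7;  Pick C−Pick A: 405a − 126b = 101.7.
Solving gives a = 0.12964, b = −0.39045.
Then c = 2588.7 − a·233 − b·776 = 2861.48.
At (351, 706): z_contact = 45.50 − 275.66 + 2861.48 = 2631.33 ft.
Depth below ground = 2708.7 − 2631.33 = 77.4 ft.

77.4 ft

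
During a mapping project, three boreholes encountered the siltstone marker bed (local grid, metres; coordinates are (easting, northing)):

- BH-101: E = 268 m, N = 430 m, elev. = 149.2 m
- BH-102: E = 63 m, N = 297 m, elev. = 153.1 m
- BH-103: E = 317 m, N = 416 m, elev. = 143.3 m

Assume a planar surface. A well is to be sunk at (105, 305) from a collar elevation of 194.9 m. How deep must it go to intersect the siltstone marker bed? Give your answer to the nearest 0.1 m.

44.7 m

Let the plane be z = a·E + b·N + c.
BH-102−BH-101: −205a − 133b = 3.9;  BH-103−BH-101: 49a − 14b = −5.9.
Solving gives a = −0.08941, b = 0.10849.
Then c = 149.2 − a·268 − b·430 = 126.51.
At (105, 305): z_contact = −9.39 + 33.09 + 126.51 = 150.21 m.
Depth below ground = 194.9 − 150.21 = 44.7 m.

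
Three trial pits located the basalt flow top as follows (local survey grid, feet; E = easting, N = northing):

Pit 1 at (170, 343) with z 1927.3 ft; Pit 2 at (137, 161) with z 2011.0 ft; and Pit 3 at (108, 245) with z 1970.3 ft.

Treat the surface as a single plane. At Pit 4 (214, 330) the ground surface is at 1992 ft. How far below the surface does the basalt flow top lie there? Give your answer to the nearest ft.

Two edge vectors: Pit 1→Pit 2 = (-33, -182, 83.7), Pit 1→Pit 3 = (-62, -98, 43).
Normal n = (Pit 1→Pit 2) × (Pit 1→Pit 3) = (376.6, -3770.4, -8050).
So ∂z/∂E = −n_x/n_z = 0.04678 and ∂z/∂N = −n_y/n_z = −0.46837.
Intercept c from Pit 1: 1927.3 − 7.95 + 160.65 = 2080.00.
At (214, 330): z_contact = 10.0 − 154.6 + 2080.00 = 1935.4 ft.
Depth below ground = 1992 − 1935.4 = 57 ft.

57 ft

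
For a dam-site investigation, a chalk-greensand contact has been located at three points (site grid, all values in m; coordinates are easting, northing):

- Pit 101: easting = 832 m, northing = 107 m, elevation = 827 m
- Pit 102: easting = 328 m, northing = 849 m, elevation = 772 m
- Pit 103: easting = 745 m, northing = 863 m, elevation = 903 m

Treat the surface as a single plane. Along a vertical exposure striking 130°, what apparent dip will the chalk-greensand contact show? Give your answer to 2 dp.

8.51°

Two edge vectors: Pit 101→Pit 102 = (-504, 742, -55), Pit 101→Pit 103 = (-87, 756, 76).
Normal n = (Pit 101→Pit 102) × (Pit 101→Pit 103) = (97972, 43089, -316470).
So ∂z/∂easting = −n_x/n_z = 0.30958 and ∂z/∂northing = −n_y/n_z = 0.13616.
Unit vector along 130° is (sin 130°, cos 130°) = (0.7660, -0.6428).
Slope in that direction = a·(0.7660) + b·(-0.6428) = 0.14963.
Apparent dip = arctan|0.14963| = 8.51° (true dip is 18.7°, so apparent ≤ true as expected).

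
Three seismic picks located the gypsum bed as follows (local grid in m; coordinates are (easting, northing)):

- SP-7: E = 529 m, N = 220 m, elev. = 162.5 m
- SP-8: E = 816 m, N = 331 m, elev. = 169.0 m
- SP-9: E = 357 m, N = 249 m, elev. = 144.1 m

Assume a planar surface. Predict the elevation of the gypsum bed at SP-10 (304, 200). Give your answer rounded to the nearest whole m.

Two edge vectors: SP-7→SP-8 = (287, 111, 6.5), SP-7→SP-9 = (-172, 29, -18.4).
Normal n = (SP-7→SP-8) × (SP-7→SP-9) = (-2230.9, 4162.8, 27415).
So ∂z/∂E = −n_x/n_z = 0.08138 and ∂z/∂N = −n_y/n_z = −0.15184.
Intercept c from SP-7: 162.5 − 43.05 + 33.41 = 152.86.
At (304, 200): z = 24.7 − 30.4 + 152.86 = 147.2 m.

147 m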